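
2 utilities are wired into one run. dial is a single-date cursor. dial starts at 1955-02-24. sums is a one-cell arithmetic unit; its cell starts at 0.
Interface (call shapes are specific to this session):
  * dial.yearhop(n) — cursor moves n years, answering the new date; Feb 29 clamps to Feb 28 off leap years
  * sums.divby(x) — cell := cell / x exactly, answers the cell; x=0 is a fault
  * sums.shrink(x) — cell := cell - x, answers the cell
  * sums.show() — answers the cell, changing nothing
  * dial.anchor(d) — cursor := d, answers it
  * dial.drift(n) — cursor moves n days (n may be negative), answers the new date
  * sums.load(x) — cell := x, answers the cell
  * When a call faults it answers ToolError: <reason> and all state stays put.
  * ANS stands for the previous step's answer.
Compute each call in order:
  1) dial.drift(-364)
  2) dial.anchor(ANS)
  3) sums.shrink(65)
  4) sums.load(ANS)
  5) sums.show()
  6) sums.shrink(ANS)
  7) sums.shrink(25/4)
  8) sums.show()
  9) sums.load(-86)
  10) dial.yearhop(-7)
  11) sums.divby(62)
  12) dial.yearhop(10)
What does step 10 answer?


Now I run dial.drift with n→-364, — result: 1954-02-25.
Next I call dial.anchor with d→ANS, — result: 1954-02-25.
Calling sums.shrink with x→65, which returns -65.
Invoking sums.load with x→ANS, giving -65.
I try sums.show: -65.
Now I run sums.shrink with x→ANS, giving 0.
I run sums.shrink with x→25/4, which returns -25/4.
I call sums.show(), which returns -25/4.
I use sums.load with x→-86, yielding -86.
I use dial.yearhop with n→-7, giving 1947-02-25.
Calling sums.divby with x→62, → -43/31.
Invoking dial.yearhop with n→10: 1957-02-25.

Answer: 1947-02-25


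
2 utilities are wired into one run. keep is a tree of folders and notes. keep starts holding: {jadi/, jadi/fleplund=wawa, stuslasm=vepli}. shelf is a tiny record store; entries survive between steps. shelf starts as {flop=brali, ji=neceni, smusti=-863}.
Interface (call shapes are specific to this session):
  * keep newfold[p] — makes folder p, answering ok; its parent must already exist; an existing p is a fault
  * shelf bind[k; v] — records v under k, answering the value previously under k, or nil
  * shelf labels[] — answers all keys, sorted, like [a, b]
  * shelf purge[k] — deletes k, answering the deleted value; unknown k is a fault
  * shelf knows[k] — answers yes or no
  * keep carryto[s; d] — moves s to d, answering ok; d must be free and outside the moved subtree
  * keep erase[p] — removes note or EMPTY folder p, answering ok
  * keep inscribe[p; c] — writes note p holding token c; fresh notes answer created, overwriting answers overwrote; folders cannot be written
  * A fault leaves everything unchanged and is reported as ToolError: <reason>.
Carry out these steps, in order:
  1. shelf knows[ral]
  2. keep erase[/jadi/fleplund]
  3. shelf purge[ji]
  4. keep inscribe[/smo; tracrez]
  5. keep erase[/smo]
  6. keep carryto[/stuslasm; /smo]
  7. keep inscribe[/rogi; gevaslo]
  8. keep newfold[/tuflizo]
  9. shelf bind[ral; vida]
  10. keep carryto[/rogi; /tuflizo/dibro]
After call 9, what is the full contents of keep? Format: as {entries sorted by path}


I invoke shelf knows with ral, — result: no.
I invoke keep erase with /jadi/fleplund, giving ok.
Invoking shelf purge with ji, → neceni.
Using keep inscribe with /smo, tracrez, and see created.
Now I run keep erase with /smo, yielding ok.
Next I call keep carryto with /stuslasm, /smo, and get ok.
Invoking keep inscribe with /rogi, gevaslo, yielding created.
I run keep newfold with /tuflizo, yielding ok.
I run shelf bind with ral, vida: nil.
Next I call keep carryto with /rogi, /tuflizo/dibro, and observe ok.

Answer: {jadi/, rogi=gevaslo, smo=vepli, tuflizo/}


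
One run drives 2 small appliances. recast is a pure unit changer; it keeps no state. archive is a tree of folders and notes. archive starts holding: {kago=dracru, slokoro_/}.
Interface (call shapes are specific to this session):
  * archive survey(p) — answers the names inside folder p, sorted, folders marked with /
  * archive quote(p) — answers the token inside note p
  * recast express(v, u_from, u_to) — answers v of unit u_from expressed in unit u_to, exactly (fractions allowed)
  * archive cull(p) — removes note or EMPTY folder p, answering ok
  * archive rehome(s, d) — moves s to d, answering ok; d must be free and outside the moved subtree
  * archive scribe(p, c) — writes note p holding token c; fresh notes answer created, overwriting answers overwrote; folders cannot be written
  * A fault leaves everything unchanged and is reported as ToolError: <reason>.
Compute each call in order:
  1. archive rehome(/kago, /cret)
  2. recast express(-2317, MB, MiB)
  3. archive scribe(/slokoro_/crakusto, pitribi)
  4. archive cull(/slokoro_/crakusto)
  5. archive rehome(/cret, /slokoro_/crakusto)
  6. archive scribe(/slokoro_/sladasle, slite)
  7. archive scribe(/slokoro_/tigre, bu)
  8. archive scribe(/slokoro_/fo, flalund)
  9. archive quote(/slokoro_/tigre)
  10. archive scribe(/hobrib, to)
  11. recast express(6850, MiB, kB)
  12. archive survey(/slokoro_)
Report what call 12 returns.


I invoke archive rehome with s='/kago', d='/cret', — result: ok.
Invoking recast express with v='-2317', u_from='MB', u_to='MiB', giving -36203125/16384.
Now I run archive scribe with p='/slokoro_/crakusto', c='pitribi': created.
Then archive cull with p='/slokoro_/crakusto', and observe ok.
I run archive rehome with s='/cret', d='/slokoro_/crakusto', giving ok.
Calling archive scribe with p='/slokoro_/sladasle', c='slite', → created.
Invoking archive scribe with p='/slokoro_/tigre', c='bu', and observe created.
Then archive scribe with p='/slokoro_/fo', c='flalund', → created.
Calling archive quote with p='/slokoro_/tigre', and get bu.
Calling archive scribe with p='/hobrib', c='to', giving created.
Invoking recast express with v='6850', u_from='MiB', u_to='kB', and see 35913728/5.
Calling archive survey with p='/slokoro_', and get [crakusto, fo, sladasle, tigre].

Answer: [crakusto, fo, sladasle, tigre]


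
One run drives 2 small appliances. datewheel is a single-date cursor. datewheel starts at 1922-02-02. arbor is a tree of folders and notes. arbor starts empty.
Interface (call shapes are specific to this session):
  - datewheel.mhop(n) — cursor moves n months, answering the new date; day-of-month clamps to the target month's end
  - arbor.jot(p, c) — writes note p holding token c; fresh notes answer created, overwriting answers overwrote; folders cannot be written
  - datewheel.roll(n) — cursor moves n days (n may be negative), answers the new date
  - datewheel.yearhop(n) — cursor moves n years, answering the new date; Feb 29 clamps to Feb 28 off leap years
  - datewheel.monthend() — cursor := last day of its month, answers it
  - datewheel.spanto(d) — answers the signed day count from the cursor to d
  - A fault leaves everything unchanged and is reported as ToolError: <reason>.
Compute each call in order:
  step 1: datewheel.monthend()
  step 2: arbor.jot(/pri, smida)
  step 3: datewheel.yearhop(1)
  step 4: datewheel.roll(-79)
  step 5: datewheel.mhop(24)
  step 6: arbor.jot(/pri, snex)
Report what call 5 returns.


Answer: 1924-12-11

Derivation:
·→ datewheel.monthend()
·← 1922-02-28
·→ arbor.jot(p=/pri, c=smida)
·← created
·→ datewheel.yearhop(n=1)
·← 1923-02-28
·→ datewheel.roll(n=-79)
·← 1922-12-11
·→ datewheel.mhop(n=24)
·← 1924-12-11
·→ arbor.jot(p=/pri, c=snex)
·← overwrote


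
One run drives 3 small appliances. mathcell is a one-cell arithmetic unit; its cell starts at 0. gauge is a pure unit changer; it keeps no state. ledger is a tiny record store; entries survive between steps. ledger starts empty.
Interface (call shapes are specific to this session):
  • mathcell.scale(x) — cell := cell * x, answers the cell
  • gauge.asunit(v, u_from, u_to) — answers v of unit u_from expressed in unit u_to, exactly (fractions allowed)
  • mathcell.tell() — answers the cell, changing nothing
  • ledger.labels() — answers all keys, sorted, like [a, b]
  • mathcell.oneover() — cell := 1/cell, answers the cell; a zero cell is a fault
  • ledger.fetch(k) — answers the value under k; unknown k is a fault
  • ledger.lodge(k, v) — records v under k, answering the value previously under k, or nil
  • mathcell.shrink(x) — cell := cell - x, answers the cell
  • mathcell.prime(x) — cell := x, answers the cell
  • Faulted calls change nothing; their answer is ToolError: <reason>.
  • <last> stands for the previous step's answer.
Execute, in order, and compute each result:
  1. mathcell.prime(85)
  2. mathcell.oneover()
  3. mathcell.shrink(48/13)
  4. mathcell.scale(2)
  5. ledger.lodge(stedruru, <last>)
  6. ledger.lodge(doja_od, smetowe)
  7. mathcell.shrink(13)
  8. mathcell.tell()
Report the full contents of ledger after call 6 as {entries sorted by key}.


Answer: {doja_od=smetowe, stedruru=-8134/1105}

Derivation:
// prime(85) ~> 85
// oneover() ~> 1/85
// shrink(48/13) ~> -4067/1105
// scale(2) ~> -8134/1105
// lodge(stedruru, <last>) ~> nil
// lodge(doja_od, smetowe) ~> nil
// shrink(13) ~> -22499/1105
// tell() ~> -22499/1105


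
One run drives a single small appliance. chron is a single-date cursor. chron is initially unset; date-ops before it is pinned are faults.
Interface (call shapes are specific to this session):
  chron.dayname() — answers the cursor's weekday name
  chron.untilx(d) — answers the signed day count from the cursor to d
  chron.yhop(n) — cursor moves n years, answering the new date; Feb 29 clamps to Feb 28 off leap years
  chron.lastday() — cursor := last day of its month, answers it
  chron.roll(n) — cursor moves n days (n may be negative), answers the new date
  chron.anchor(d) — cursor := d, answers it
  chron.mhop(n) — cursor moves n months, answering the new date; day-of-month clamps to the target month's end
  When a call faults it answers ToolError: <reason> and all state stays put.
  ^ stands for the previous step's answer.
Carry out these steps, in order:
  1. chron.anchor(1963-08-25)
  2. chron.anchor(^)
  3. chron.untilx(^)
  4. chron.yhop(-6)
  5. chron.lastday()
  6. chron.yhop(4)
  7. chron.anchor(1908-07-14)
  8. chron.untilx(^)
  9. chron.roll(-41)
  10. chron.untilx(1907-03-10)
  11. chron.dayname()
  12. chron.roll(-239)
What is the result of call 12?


~$ chron.anchor 1963-08-25
[out] 1963-08-25
~$ chron.anchor ^
[out] 1963-08-25
~$ chron.untilx ^
[out] 0
~$ chron.yhop -6
[out] 1957-08-25
~$ chron.lastday
[out] 1957-08-31
~$ chron.yhop 4
[out] 1961-08-31
~$ chron.anchor 1908-07-14
[out] 1908-07-14
~$ chron.untilx ^
[out] 0
~$ chron.roll -41
[out] 1908-06-03
~$ chron.untilx 1907-03-10
[out] -451
~$ chron.dayname
[out] Wednesday
~$ chron.roll -239
[out] 1907-10-08

Answer: 1907-10-08


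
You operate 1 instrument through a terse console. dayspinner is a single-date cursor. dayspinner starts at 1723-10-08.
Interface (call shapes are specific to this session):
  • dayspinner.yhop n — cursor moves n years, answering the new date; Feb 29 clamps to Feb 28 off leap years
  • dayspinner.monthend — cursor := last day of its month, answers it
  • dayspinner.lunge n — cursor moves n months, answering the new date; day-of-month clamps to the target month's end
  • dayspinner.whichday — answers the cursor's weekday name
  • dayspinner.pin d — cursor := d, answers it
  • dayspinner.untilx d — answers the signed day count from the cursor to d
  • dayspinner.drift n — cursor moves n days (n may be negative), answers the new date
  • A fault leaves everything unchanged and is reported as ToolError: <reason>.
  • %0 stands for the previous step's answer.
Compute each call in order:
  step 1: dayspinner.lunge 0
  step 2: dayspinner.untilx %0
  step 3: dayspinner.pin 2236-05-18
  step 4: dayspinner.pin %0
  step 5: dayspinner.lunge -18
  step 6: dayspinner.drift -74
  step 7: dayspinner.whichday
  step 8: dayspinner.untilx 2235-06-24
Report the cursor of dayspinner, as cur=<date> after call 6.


-- 1. dayspinner.lunge(n→0) : 1723-10-08
-- 2. dayspinner.untilx(d→%0) : 0
-- 3. dayspinner.pin(d→2236-05-18) : 2236-05-18
-- 4. dayspinner.pin(d→%0) : 2236-05-18
-- 5. dayspinner.lunge(n→-18) : 2234-11-18
-- 6. dayspinner.drift(n→-74) : 2234-09-05
-- 7. dayspinner.whichday() : Friday
-- 8. dayspinner.untilx(d→2235-06-24) : 292

Answer: cur=2234-09-05


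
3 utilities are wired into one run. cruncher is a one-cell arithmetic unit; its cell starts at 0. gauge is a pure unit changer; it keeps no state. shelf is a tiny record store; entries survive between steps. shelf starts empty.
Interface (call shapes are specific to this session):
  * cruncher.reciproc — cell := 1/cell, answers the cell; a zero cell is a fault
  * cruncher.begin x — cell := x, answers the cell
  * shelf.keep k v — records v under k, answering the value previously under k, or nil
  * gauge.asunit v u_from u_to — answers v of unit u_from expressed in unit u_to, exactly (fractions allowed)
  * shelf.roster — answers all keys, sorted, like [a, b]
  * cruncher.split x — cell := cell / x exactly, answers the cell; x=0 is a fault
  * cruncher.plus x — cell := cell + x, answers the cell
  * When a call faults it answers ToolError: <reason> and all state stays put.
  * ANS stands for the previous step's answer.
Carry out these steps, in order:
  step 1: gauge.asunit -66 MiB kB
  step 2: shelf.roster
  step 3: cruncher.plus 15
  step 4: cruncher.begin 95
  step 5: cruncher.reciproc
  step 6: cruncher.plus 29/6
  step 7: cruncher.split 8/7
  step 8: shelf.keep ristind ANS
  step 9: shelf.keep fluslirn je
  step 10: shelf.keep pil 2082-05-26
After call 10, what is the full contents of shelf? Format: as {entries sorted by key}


Answer: {fluslirn=je, pil=2082-05-26, ristind=19327/4560}

Derivation:
==> asunit(v→-66, u_from→MiB, u_to→kB)
<== -8650752/125
==> roster()
<== []
==> plus(x→15)
<== 15
==> begin(x→95)
<== 95
==> reciproc()
<== 1/95
==> plus(x→29/6)
<== 2761/570
==> split(x→8/7)
<== 19327/4560
==> keep(k→ristind, v→ANS)
<== nil
==> keep(k→fluslirn, v→je)
<== nil
==> keep(k→pil, v→2082-05-26)
<== nil


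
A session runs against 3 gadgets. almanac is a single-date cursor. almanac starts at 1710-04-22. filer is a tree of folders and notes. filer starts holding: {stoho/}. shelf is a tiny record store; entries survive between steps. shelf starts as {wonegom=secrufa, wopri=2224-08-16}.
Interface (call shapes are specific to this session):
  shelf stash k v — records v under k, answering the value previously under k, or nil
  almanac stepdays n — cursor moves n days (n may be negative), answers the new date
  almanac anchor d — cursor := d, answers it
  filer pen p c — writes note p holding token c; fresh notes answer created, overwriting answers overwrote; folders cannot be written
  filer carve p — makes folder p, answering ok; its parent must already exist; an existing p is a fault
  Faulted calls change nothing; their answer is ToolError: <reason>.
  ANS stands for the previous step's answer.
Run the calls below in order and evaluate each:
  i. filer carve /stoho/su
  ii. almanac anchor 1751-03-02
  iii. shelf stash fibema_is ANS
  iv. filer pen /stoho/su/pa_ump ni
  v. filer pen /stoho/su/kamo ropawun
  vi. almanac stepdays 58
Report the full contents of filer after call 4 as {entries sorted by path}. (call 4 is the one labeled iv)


>> filer carve(p→/stoho/su)
<< ok
>> almanac anchor(d→1751-03-02)
<< 1751-03-02
>> shelf stash(k→fibema_is, v→ANS)
<< nil
>> filer pen(p→/stoho/su/pa_ump, c→ni)
<< created
>> filer pen(p→/stoho/su/kamo, c→ropawun)
<< created
>> almanac stepdays(n→58)
<< 1751-04-29

Answer: {stoho/, stoho/su/, stoho/su/pa_ump=ni}


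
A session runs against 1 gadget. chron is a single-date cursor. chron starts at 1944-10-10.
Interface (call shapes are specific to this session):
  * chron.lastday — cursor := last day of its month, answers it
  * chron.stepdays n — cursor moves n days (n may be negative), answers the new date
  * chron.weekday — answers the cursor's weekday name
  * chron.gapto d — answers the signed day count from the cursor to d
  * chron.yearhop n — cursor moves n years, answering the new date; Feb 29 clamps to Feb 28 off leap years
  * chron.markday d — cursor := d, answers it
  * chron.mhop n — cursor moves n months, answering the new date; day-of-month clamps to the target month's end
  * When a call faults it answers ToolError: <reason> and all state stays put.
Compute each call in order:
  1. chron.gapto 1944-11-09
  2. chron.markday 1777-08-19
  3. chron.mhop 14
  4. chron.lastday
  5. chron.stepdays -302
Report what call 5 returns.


% 1. chron.gapto(d→1944-11-09) : 30
% 2. chron.markday(d→1777-08-19) : 1777-08-19
% 3. chron.mhop(n→14) : 1778-10-19
% 4. chron.lastday() : 1778-10-31
% 5. chron.stepdays(n→-302) : 1778-01-02

Answer: 1778-01-02


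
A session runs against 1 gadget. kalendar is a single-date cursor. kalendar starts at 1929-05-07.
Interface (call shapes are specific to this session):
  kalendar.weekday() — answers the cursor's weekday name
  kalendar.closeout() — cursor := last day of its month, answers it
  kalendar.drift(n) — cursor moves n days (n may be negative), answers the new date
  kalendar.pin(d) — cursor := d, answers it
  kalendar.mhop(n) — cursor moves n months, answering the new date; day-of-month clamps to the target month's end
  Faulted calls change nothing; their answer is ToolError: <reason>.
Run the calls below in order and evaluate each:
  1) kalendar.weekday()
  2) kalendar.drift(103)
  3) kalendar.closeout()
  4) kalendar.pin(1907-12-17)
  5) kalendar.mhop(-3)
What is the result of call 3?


% kalendar.weekday() ~> Tuesday
% kalendar.drift(n: 103) ~> 1929-08-18
% kalendar.closeout() ~> 1929-08-31
% kalendar.pin(d: 1907-12-17) ~> 1907-12-17
% kalendar.mhop(n: -3) ~> 1907-09-17

Answer: 1929-08-31


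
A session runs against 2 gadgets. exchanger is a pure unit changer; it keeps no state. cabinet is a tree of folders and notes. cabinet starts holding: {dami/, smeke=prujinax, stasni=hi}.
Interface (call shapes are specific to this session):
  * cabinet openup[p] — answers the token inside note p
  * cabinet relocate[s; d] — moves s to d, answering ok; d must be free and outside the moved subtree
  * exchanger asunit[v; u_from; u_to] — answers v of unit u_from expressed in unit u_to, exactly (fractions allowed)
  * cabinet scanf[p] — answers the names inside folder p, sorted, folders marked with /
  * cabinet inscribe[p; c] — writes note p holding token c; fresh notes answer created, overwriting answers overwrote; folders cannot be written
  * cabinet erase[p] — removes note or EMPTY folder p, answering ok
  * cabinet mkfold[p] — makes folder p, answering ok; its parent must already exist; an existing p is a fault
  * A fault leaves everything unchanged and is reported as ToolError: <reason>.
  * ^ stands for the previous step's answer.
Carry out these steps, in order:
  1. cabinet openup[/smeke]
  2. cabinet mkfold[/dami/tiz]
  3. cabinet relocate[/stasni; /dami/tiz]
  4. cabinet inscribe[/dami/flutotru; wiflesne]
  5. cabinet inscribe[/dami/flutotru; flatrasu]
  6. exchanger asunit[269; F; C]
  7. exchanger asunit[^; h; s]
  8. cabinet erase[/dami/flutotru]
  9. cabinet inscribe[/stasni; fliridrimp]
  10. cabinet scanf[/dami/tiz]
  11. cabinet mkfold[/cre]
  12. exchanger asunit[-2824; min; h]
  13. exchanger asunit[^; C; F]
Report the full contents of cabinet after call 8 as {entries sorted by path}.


Calling cabinet openup passing p='/smeke', — result: prujinax.
I invoke cabinet mkfold passing p='/dami/tiz', → ok.
I invoke cabinet relocate passing s='/stasni', d='/dami/tiz', and get ToolError: exists.
Now I run cabinet inscribe passing p='/dami/flutotru', c='wiflesne', and observe created.
Next I call cabinet inscribe passing p='/dami/flutotru', c='flatrasu', — result: overwrote.
Then exchanger asunit passing v='269', u_from='F', u_to='C', which returns 395/3.
Next I call exchanger asunit passing v='^', u_from='h', u_to='s', giving 474000.
Then cabinet erase passing p='/dami/flutotru', → ok.
Now I run cabinet inscribe passing p='/stasni', c='fliridrimp', and get overwrote.
I run cabinet scanf passing p='/dami/tiz': [].
Calling cabinet mkfold passing p='/cre', yielding ok.
I call exchanger asunit passing v='-2824', u_from='min', u_to='h': -706/15.
Next I call exchanger asunit passing v='^', u_from='C', u_to='F', yielding -1318/25.

Answer: {dami/, dami/tiz/, smeke=prujinax, stasni=hi}


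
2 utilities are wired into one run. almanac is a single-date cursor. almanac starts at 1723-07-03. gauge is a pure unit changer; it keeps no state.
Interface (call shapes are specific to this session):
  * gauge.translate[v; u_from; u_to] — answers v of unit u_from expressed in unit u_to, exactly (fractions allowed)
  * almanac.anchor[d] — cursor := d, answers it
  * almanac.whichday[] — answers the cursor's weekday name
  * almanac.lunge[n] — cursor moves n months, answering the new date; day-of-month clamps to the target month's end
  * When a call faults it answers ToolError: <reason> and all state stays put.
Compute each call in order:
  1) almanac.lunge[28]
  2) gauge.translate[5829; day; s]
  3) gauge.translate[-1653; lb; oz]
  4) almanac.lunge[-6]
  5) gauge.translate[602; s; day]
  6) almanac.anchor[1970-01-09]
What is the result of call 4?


Answer: 1725-05-03

Derivation:
$ almanac.lunge n=28
= 1725-11-03
$ gauge.translate v=5829 u_from=day u_to=s
= 503625600
$ gauge.translate v=-1653 u_from=lb u_to=oz
= -26448
$ almanac.lunge n=-6
= 1725-05-03
$ gauge.translate v=602 u_from=s u_to=day
= 301/43200
$ almanac.anchor d=1970-01-09
= 1970-01-09


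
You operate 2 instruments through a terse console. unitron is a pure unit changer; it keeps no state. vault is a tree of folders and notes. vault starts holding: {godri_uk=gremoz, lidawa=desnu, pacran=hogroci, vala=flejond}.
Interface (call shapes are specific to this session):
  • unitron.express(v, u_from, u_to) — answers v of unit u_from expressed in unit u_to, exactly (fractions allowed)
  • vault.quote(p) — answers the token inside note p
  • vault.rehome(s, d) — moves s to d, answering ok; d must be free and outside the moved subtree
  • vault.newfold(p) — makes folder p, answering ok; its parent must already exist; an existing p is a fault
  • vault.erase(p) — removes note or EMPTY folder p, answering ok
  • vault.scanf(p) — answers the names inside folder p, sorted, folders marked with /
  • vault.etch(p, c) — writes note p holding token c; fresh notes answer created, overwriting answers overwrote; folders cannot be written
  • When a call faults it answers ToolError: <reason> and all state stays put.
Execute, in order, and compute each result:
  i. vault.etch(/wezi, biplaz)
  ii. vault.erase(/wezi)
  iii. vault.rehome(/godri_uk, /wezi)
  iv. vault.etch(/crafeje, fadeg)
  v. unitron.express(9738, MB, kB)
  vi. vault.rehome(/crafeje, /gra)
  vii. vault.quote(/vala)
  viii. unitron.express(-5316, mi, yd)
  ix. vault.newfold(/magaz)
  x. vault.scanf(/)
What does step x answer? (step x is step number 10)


Answer: [gra, lidawa, magaz/, pacran, vala, wezi]

Derivation:
% etch p: /wezi c: biplaz
= created
% erase p: /wezi
= ok
% rehome s: /godri_uk d: /wezi
= ok
% etch p: /crafeje c: fadeg
= created
% express v: 9738 u_from: MB u_to: kB
= 9738000
% rehome s: /crafeje d: /gra
= ok
% quote p: /vala
= flejond
% express v: -5316 u_from: mi u_to: yd
= -9356160
% newfold p: /magaz
= ok
% scanf p: /
= [gra, lidawa, magaz/, pacran, vala, wezi]


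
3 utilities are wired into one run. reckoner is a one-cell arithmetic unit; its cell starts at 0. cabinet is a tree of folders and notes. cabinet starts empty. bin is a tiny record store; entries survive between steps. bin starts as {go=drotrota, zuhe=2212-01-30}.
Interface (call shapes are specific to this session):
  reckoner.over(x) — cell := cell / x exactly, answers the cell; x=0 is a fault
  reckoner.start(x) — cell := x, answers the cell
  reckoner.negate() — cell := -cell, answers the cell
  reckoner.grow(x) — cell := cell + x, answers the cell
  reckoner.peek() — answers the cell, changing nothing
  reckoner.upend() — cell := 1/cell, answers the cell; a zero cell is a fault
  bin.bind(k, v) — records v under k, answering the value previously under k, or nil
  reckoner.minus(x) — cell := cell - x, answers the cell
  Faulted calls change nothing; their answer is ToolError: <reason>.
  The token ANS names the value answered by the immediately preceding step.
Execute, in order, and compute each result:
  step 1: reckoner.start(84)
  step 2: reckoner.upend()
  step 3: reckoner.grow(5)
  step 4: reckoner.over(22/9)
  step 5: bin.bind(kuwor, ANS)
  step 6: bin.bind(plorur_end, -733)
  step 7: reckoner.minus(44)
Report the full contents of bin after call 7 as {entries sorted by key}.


> reckoner.start 84
:: 84
> reckoner.upend
:: 1/84
> reckoner.grow 5
:: 421/84
> reckoner.over 22/9
:: 1263/616
> bin.bind kuwor ANS
:: nil
> bin.bind plorur_end -733
:: nil
> reckoner.minus 44
:: -25841/616

Answer: {go=drotrota, kuwor=1263/616, plorur_end=-733, zuhe=2212-01-30}


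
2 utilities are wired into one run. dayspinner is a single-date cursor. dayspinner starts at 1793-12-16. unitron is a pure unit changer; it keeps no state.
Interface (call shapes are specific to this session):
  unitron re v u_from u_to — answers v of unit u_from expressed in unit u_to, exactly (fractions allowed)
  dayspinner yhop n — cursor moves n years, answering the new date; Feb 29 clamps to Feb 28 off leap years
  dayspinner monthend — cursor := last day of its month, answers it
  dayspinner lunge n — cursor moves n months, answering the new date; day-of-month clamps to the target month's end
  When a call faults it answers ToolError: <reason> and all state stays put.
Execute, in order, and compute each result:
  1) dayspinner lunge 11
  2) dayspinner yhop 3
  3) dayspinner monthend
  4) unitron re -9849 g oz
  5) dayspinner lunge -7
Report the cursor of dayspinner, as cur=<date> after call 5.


Answer: cur=1797-04-30

Derivation:
% dayspinner lunge n=11
  1794-11-16
% dayspinner yhop n=3
  1797-11-16
% dayspinner monthend
  1797-11-30
% unitron re v=-9849 u_from=g u_to=oz
  -2251200000/6479891
% dayspinner lunge n=-7
  1797-04-30


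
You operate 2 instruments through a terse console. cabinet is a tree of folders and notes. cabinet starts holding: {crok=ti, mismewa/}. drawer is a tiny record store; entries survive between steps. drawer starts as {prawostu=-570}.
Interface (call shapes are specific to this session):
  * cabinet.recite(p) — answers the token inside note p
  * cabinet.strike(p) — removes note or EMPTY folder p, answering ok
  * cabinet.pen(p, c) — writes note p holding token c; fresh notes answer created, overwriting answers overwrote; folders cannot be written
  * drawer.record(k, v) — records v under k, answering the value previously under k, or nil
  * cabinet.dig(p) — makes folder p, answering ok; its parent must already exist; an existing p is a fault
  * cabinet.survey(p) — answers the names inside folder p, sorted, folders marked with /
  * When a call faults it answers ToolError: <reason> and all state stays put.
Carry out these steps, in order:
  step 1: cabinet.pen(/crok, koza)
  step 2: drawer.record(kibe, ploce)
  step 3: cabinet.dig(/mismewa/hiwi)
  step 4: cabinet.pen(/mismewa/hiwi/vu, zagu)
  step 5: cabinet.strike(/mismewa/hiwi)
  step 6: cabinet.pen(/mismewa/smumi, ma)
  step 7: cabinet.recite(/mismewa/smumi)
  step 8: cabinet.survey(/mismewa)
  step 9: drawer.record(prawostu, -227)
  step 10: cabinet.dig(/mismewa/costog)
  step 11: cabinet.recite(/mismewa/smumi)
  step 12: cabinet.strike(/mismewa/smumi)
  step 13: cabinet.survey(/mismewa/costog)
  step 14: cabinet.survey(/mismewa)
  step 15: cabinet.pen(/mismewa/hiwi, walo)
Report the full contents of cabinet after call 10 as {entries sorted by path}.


Step: pen[p='/crok'; c='koza']
Result: overwrote
Step: record[k='kibe'; v='ploce']
Result: nil
Step: dig[p='/mismewa/hiwi']
Result: ok
Step: pen[p='/mismewa/hiwi/vu'; c='zagu']
Result: created
Step: strike[p='/mismewa/hiwi']
Result: ToolError: not empty
Step: pen[p='/mismewa/smumi'; c='ma']
Result: created
Step: recite[p='/mismewa/smumi']
Result: ma
Step: survey[p='/mismewa']
Result: [hiwi/, smumi]
Step: record[k='prawostu'; v='-227']
Result: -570
Step: dig[p='/mismewa/costog']
Result: ok
Step: recite[p='/mismewa/smumi']
Result: ma
Step: strike[p='/mismewa/smumi']
Result: ok
Step: survey[p='/mismewa/costog']
Result: []
Step: survey[p='/mismewa']
Result: [costog/, hiwi/]
Step: pen[p='/mismewa/hiwi'; c='walo']
Result: ToolError: is a directory

Answer: {crok=koza, mismewa/, mismewa/costog/, mismewa/hiwi/, mismewa/hiwi/vu=zagu, mismewa/smumi=ma}


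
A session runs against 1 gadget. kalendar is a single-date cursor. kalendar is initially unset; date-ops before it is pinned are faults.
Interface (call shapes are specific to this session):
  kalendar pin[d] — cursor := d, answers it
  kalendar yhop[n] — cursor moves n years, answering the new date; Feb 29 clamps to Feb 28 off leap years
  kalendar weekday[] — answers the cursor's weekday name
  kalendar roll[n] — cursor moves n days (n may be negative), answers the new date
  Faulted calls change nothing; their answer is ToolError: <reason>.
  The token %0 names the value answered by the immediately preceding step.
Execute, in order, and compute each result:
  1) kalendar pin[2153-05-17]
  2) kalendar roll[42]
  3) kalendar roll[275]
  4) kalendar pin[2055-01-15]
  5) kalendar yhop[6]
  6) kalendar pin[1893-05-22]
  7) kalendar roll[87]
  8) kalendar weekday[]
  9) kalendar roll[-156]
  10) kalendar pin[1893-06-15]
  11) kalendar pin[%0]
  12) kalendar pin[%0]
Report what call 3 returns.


Do: kalendar pin[d→2153-05-17]
See: 2153-05-17
Do: kalendar roll[n→42]
See: 2153-06-28
Do: kalendar roll[n→275]
See: 2154-03-30
Do: kalendar pin[d→2055-01-15]
See: 2055-01-15
Do: kalendar yhop[n→6]
See: 2061-01-15
Do: kalendar pin[d→1893-05-22]
See: 1893-05-22
Do: kalendar roll[n→87]
See: 1893-08-17
Do: kalendar weekday[]
See: Thursday
Do: kalendar roll[n→-156]
See: 1893-03-14
Do: kalendar pin[d→1893-06-15]
See: 1893-06-15
Do: kalendar pin[d→%0]
See: 1893-06-15
Do: kalendar pin[d→%0]
See: 1893-06-15

Answer: 2154-03-30


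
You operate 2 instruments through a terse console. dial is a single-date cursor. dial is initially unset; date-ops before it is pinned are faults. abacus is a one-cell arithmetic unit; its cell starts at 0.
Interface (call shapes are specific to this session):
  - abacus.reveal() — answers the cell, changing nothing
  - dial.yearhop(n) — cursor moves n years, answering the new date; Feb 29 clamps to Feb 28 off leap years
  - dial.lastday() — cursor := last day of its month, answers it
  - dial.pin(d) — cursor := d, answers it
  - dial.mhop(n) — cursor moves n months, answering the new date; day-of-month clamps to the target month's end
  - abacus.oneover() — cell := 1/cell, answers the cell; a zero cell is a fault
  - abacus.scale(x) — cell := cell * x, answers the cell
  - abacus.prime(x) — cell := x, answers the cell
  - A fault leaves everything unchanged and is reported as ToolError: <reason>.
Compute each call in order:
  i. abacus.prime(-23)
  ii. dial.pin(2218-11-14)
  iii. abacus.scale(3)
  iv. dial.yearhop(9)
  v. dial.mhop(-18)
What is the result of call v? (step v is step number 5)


Answer: 2226-05-14

Derivation:
[in] abacus.prime x='-23'
[out] -23
[in] dial.pin d='2218-11-14'
[out] 2218-11-14
[in] abacus.scale x='3'
[out] -69
[in] dial.yearhop n='9'
[out] 2227-11-14
[in] dial.mhop n='-18'
[out] 2226-05-14


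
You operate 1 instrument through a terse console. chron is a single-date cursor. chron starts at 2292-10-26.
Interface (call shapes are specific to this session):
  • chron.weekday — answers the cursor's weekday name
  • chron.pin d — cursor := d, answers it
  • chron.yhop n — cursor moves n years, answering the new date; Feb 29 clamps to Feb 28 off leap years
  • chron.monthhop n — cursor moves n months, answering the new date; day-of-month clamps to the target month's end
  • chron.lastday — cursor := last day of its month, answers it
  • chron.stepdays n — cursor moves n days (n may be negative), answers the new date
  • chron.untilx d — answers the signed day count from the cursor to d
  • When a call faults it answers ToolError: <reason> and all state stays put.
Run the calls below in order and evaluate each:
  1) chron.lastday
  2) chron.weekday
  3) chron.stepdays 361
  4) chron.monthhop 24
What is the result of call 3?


-> lastday()
<- 2292-10-31
-> weekday()
<- Monday
-> stepdays(n→361)
<- 2293-10-27
-> monthhop(n→24)
<- 2295-10-27

Answer: 2293-10-27


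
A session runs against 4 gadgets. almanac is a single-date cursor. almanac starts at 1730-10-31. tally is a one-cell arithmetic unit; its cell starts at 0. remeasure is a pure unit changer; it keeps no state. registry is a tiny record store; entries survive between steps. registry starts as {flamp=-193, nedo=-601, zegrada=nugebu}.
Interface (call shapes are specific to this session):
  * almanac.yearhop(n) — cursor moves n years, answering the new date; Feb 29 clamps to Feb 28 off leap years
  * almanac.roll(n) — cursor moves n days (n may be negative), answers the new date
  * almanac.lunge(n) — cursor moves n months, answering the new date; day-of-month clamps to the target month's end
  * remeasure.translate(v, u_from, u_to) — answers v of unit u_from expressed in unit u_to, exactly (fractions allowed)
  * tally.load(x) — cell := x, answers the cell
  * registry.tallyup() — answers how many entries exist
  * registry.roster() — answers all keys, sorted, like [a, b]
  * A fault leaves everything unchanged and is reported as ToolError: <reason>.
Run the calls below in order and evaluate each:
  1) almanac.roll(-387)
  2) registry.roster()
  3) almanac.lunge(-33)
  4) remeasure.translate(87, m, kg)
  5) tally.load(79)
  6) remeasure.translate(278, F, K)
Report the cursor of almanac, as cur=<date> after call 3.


Act: almanac.roll[n→-387]
Obs: 1729-10-09
Act: registry.roster[]
Obs: [flamp, nedo, zegrada]
Act: almanac.lunge[n→-33]
Obs: 1727-01-09
Act: remeasure.translate[v→87; u_from→m; u_to→kg]
Obs: ToolError: incompatible units
Act: tally.load[x→79]
Obs: 79
Act: remeasure.translate[v→278; u_from→F; u_to→K]
Obs: 24589/60

Answer: cur=1727-01-09


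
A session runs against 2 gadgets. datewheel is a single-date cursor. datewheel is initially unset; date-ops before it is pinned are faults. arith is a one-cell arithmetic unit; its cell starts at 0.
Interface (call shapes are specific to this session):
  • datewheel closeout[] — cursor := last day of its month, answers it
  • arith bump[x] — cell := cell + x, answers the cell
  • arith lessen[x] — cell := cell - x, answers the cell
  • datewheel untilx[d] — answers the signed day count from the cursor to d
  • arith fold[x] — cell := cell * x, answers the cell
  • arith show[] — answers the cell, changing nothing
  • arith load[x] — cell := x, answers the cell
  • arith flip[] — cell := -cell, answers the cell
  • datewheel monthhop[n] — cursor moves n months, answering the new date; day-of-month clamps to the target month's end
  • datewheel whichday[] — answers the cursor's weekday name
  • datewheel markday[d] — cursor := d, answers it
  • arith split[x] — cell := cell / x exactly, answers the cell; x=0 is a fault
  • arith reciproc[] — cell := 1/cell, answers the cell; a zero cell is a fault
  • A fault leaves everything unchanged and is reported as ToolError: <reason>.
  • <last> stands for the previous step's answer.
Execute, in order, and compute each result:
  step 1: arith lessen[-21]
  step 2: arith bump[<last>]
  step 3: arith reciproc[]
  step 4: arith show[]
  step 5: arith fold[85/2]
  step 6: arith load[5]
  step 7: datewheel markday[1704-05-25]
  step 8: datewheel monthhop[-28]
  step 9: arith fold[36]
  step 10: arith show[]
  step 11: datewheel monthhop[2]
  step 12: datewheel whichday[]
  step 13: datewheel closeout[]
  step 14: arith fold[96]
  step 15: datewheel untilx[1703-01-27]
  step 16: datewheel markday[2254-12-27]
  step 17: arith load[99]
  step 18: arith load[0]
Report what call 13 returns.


CALL arith lessen[x: -21]
RET  21
CALL arith bump[x: <last>]
RET  42
CALL arith reciproc[]
RET  1/42
CALL arith show[]
RET  1/42
CALL arith fold[x: 85/2]
RET  85/84
CALL arith load[x: 5]
RET  5
CALL datewheel markday[d: 1704-05-25]
RET  1704-05-25
CALL datewheel monthhop[n: -28]
RET  1702-01-25
CALL arith fold[x: 36]
RET  180
CALL arith show[]
RET  180
CALL datewheel monthhop[n: 2]
RET  1702-03-25
CALL datewheel whichday[]
RET  Saturday
CALL datewheel closeout[]
RET  1702-03-31
CALL arith fold[x: 96]
RET  17280
CALL datewheel untilx[d: 1703-01-27]
RET  302
CALL datewheel markday[d: 2254-12-27]
RET  2254-12-27
CALL arith load[x: 99]
RET  99
CALL arith load[x: 0]
RET  0

Answer: 1702-03-31


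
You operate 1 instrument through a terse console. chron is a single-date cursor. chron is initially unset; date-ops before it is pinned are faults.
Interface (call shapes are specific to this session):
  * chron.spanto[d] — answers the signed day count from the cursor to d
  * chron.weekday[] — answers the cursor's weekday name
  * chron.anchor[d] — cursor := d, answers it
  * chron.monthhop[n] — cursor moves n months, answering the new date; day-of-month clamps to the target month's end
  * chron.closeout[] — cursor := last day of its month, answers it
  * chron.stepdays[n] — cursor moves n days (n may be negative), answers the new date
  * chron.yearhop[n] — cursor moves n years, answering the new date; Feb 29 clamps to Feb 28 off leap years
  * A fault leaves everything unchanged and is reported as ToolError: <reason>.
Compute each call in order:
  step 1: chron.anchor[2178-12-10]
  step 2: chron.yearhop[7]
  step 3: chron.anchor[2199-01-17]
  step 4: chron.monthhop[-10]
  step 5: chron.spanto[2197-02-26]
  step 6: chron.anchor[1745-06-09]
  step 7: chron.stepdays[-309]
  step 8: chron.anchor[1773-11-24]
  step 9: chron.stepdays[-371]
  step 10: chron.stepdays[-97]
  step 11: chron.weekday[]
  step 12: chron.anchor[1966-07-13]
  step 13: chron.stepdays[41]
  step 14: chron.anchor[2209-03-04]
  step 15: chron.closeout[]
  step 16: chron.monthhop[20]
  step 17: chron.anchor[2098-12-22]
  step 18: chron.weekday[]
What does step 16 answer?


Answer: 2210-11-30

Derivation:
Act: anchor[d: 2178-12-10]
Obs: 2178-12-10
Act: yearhop[n: 7]
Obs: 2185-12-10
Act: anchor[d: 2199-01-17]
Obs: 2199-01-17
Act: monthhop[n: -10]
Obs: 2198-03-17
Act: spanto[d: 2197-02-26]
Obs: -384
Act: anchor[d: 1745-06-09]
Obs: 1745-06-09
Act: stepdays[n: -309]
Obs: 1744-08-04
Act: anchor[d: 1773-11-24]
Obs: 1773-11-24
Act: stepdays[n: -371]
Obs: 1772-11-18
Act: stepdays[n: -97]
Obs: 1772-08-13
Act: weekday[]
Obs: Thursday
Act: anchor[d: 1966-07-13]
Obs: 1966-07-13
Act: stepdays[n: 41]
Obs: 1966-08-23
Act: anchor[d: 2209-03-04]
Obs: 2209-03-04
Act: closeout[]
Obs: 2209-03-31
Act: monthhop[n: 20]
Obs: 2210-11-30
Act: anchor[d: 2098-12-22]
Obs: 2098-12-22
Act: weekday[]
Obs: Monday


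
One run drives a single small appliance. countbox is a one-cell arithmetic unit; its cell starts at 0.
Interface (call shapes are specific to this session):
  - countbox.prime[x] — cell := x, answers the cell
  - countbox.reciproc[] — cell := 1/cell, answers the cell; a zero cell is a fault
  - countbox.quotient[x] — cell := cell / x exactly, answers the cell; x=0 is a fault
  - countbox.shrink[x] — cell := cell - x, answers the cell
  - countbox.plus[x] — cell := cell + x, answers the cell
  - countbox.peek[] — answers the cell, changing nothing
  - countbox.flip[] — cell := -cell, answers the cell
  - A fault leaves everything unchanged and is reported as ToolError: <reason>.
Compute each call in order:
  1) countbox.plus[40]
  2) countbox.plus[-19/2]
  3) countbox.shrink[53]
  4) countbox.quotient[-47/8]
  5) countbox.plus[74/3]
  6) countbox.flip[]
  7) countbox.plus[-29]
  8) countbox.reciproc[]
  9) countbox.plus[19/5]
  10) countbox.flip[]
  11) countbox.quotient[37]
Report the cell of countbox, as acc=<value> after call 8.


>> plus(x: 40)
<< 40
>> plus(x: -19/2)
<< 61/2
>> shrink(x: 53)
<< -45/2
>> quotient(x: -47/8)
<< 180/47
>> plus(x: 74/3)
<< 4018/141
>> flip()
<< -4018/141
>> plus(x: -29)
<< -8107/141
>> reciproc()
<< -141/8107
>> plus(x: 19/5)
<< 153328/40535
>> flip()
<< -153328/40535
>> quotient(x: 37)
<< -4144/40535

Answer: acc=-141/8107
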